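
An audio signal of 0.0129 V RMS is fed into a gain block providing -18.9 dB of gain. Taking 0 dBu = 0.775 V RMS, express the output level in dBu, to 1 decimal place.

Input level: 20·log₁₀(0.0129/0.775) = -35.57 dBu.
Output: -35.57 − 18.9 = -54.5 dBu.

-54.5 dBu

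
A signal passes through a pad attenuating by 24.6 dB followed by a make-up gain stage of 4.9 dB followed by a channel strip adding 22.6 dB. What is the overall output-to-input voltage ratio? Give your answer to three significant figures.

Net gain = (−24.6) + 4.9 + 22.6 = 2.9 dB.
Voltage ratio = 10^(2.9/20) = 1.40.

1.40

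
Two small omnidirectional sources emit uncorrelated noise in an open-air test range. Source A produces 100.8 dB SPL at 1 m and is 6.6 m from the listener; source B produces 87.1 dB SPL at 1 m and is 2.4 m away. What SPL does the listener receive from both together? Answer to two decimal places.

85.62 dB SPL

At the listener: L_A = 100.8 − 20·log₁₀(6.6) = 84.409 dB; L_B = 87.1 − 20·log₁₀(2.4) = 79.496 dB.
Combined: 10·log₁₀(10^(84.409/10)+10^(79.496/10)) = 85.62 dB SPL.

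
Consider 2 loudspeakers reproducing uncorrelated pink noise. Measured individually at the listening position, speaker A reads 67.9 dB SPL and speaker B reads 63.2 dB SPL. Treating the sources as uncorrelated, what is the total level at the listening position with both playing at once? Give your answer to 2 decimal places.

Incoherent sources sum as intensities:
L_total = 10·log₁₀(10^(67.9/10) + 10^(63.2/10)) = 10·log₁₀(8255000) = 69.17 dB SPL.

69.17 dB SPL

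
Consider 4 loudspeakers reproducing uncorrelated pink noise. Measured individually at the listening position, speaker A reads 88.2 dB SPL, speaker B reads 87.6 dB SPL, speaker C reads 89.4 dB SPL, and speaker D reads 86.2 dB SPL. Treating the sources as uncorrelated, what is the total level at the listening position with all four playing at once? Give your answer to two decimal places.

94.02 dB SPL

Add the sources as powers (linear), then convert back to dB:
L_total = 10·log₁₀(10^(88.2/10) + 10^(87.6/10) + 10^(89.4/10) + 10^(86.2/10)) = 10·log₁₀(2524000000) = 94.02 dB SPL.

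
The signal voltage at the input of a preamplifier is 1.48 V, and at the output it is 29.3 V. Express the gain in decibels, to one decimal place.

Voltage ratio → dB uses the 20·log₁₀ form:
20·log₁₀(29.3/1.48) = 20·log₁₀(19.80) = 25.9 dB.

25.9 dB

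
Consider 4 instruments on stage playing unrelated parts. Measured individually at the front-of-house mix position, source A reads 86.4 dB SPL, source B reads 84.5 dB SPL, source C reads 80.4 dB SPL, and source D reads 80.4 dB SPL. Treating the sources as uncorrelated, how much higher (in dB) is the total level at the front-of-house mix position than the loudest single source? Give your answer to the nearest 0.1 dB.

3.3 dB

Incoherent sources sum as intensities:
L_total = 10·log₁₀(10^(86.4/10) + 10^(84.5/10) + 10^(80.4/10) + 10^(80.4/10)) = 89.72 dB SPL.
Excess over the loudest (86.4 dB): 89.72 − 86.4 = 3.3 dB.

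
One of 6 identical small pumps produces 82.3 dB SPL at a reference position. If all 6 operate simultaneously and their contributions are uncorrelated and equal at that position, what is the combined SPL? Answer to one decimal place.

90.1 dB SPL

6 equal incoherent sources raise the level by 10·log₁₀(6) = 7.78 dB.
L_total = 82.3 + 7.78 = 90.1 dB SPL.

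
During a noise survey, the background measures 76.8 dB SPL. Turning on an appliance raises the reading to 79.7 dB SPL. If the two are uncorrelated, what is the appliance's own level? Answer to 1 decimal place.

Remove the background by subtracting linear intensities:
L_src = 10·log₁₀(10^(79.7/10) − 10^(76.8/10)) = 10·log₁₀(45460000) = 76.6 dB SPL.

76.6 dB SPL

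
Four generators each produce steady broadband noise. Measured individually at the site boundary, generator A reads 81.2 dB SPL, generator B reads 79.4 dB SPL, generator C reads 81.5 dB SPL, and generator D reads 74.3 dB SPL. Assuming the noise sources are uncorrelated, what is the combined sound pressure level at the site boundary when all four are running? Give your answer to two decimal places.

Incoherent sources sum as intensities:
L_total = 10·log₁₀(10^(81.2/10) + 10^(79.4/10) + 10^(81.5/10) + 10^(74.3/10)) = 10·log₁₀(387100000) = 85.88 dB SPL.

85.88 dB SPL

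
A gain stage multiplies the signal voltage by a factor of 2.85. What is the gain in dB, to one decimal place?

9.1 dB

Voltage is an amplitude quantity, so gain = 20·log₁₀(V_out/V_in).
20·log₁₀(2.85) = 9.1 dB.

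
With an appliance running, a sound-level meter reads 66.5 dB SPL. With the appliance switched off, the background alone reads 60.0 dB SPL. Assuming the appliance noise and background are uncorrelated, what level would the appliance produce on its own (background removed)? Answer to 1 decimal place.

65.4 dB SPL

Remove the background by subtracting linear intensities:
L_src = 10·log₁₀(10^(66.5/10) − 10^(60.0/10)) = 10·log₁₀(3467000) = 65.4 dB SPL.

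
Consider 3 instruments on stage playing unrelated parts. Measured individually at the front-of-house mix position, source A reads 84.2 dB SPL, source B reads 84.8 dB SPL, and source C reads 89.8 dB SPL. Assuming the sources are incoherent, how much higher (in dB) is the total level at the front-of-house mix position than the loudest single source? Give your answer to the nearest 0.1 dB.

Uncorrelated sources add in intensity (power), not in dB.
L_total = 10·log₁₀(10^(84.2/10) + 10^(84.8/10) + 10^(89.8/10)) = 91.82 dB SPL.
Excess over the loudest (89.8 dB): 91.82 − 89.8 = 2.0 dB.

2.0 dB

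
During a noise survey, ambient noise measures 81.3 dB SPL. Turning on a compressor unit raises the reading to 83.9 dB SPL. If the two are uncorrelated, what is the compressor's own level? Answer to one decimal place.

Subtract intensities: L_src = 10·log₁₀(10^(L_total/10) − 10^(L_bg/10)).
L_src = 10·log₁₀(10^(83.9/10) − 10^(81.3/10)) = 10·log₁₀(110600000) = 80.4 dB SPL.

80.4 dB SPL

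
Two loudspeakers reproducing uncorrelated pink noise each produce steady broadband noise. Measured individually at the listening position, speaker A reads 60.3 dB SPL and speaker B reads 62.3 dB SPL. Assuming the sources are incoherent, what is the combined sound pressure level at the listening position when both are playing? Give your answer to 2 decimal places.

64.42 dB SPL

Add the sources as powers (linear), then convert back to dB:
L_total = 10·log₁₀(10^(60.3/10) + 10^(62.3/10)) = 10·log₁₀(2770000) = 64.42 dB SPL.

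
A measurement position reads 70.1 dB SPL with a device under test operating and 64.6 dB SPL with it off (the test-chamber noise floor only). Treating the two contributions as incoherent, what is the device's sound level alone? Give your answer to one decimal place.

68.7 dB SPL

Subtract intensities: L_src = 10·log₁₀(10^(L_total/10) − 10^(L_bg/10)).
L_src = 10·log₁₀(10^(70.1/10) − 10^(64.6/10)) = 10·log₁₀(7349000) = 68.7 dB SPL.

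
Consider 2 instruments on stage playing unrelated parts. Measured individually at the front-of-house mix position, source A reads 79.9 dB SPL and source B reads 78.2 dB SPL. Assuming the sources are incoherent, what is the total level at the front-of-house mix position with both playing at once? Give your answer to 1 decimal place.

Incoherent sources sum as intensities:
L_total = 10·log₁₀(10^(79.9/10) + 10^(78.2/10)) = 10·log₁₀(163800000) = 82.1 dB SPL.

82.1 dB SPL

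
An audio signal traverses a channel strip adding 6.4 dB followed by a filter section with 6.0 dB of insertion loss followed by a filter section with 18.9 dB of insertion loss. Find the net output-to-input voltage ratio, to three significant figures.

0.119

Net gain = 6.4 + (−6.0) + (−18.9) = -18.5 dB.
Voltage ratio = 10^(-18.5/20) = 0.119.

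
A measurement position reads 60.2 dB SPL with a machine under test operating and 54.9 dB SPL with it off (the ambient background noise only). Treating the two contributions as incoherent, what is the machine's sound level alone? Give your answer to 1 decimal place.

58.7 dB SPL

Subtract intensities: L_src = 10·log₁₀(10^(L_total/10) − 10^(L_bg/10)).
L_src = 10·log₁₀(10^(60.2/10) − 10^(54.9/10)) = 10·log₁₀(738100) = 58.7 dB SPL.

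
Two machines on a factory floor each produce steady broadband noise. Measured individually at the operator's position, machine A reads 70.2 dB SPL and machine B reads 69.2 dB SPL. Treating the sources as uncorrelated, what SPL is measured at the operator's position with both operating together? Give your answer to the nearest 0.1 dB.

Uncorrelated sources add in intensity (power), not in dB.
L_total = 10·log₁₀(10^(70.2/10) + 10^(69.2/10)) = 10·log₁₀(18790000) = 72.7 dB SPL.

72.7 dB SPL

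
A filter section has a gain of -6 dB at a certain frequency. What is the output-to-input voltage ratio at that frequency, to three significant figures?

Voltage ratio = 10^(dB/20).
10^(-6/20) = 10^(-0.3000) = 0.501.

0.501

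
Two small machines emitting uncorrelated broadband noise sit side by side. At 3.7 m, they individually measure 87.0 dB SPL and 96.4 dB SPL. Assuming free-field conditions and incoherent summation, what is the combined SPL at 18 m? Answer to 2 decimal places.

Combined at 3.7 m: 10·log₁₀(10^(87.0/10)+10^(96.4/10)) = 96.872 dB SPL.
Then apply −20·log₁₀(18/3.7) = -13.741 dB → 83.13 dB SPL.

83.13 dB SPL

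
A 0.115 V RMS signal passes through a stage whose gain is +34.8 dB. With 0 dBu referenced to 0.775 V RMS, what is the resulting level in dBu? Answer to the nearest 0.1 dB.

+18.2 dBu

Input level: 20·log₁₀(0.115/0.775) = -16.57 dBu.
Output: -16.57 + 34.8 = +18.2 dBu.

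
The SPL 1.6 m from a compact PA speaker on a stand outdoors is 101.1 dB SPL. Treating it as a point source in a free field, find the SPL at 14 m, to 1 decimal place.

82.3 dB SPL

Inverse-square spreading gives ΔL = −20·log₁₀(d₂/d₁).
ΔL = −20·log₁₀(14/1.6) = -18.84 dB, so L₂ = 101.1 + (-18.84) = 82.3 dB SPL.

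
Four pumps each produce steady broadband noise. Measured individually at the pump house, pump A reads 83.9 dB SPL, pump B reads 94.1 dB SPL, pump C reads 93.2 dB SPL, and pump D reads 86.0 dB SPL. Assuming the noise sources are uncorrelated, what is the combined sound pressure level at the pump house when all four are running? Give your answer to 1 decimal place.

Incoherent sources sum as intensities:
L_total = 10·log₁₀(10^(83.9/10) + 10^(94.1/10) + 10^(93.2/10) + 10^(86.0/10)) = 10·log₁₀(5303000000) = 97.2 dB SPL.

97.2 dB SPL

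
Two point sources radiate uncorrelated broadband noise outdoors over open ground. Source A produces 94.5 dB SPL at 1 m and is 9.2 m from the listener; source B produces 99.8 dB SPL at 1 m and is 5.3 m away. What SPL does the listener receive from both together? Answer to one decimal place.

85.7 dB SPL

At the listener: L_A = 94.5 − 20·log₁₀(9.2) = 75.22 dB; L_B = 99.8 − 20·log₁₀(5.3) = 85.31 dB.
Combined: 10·log₁₀(10^(75.22/10)+10^(85.31/10)) = 85.7 dB SPL.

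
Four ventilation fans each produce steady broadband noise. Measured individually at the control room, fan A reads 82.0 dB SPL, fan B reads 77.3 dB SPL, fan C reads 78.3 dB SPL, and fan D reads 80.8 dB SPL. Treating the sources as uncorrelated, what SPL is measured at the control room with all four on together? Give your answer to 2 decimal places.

86.02 dB SPL

Incoherent sources sum as intensities:
L_total = 10·log₁₀(10^(82.0/10) + 10^(77.3/10) + 10^(78.3/10) + 10^(80.8/10)) = 10·log₁₀(400000000) = 86.02 dB SPL.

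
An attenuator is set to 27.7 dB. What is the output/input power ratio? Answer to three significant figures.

Power ratio = 10^(dB/10).
10^(-27.7/10) = 10^(-2.770) = 0.00170.

0.00170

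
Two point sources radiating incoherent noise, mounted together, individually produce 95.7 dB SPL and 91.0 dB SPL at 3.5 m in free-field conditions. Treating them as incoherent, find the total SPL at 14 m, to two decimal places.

84.93 dB SPL

Combined at 3.5 m: 10·log₁₀(10^(95.7/10)+10^(91.0/10)) = 96.967 dB SPL.
Then apply −20·log₁₀(14/3.5) = -12.041 dB → 84.93 dB SPL.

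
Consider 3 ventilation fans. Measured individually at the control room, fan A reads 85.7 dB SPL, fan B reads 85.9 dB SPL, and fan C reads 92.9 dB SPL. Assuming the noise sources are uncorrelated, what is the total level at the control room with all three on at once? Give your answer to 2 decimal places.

Incoherent sources sum as intensities:
L_total = 10·log₁₀(10^(85.7/10) + 10^(85.9/10) + 10^(92.9/10)) = 10·log₁₀(2710000000) = 94.33 dB SPL.

94.33 dB SPL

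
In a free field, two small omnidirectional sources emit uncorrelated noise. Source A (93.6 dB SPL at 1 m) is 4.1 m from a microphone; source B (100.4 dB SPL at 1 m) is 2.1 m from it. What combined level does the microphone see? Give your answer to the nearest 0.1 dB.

At the listener: L_A = 93.6 − 20·log₁₀(4.1) = 81.34 dB; L_B = 100.4 − 20·log₁₀(2.1) = 93.96 dB.
Combined: 10·log₁₀(10^(81.34/10)+10^(93.96/10)) = 94.2 dB SPL.

94.2 dB SPL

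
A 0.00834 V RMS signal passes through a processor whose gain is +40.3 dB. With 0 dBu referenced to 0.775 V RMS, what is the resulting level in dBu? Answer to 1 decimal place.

+0.9 dBu

Input level: 20·log₁₀(0.00834/0.775) = -39.36 dBu.
Output: -39.36 + 40.3 = +0.9 dBu.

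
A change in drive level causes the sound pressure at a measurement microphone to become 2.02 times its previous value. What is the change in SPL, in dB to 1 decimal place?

Sound pressure is an amplitude quantity: ΔL = 20·log₁₀(p₂/p₁).
20·log₁₀(2.02) = 6.1 dB.

6.1 dB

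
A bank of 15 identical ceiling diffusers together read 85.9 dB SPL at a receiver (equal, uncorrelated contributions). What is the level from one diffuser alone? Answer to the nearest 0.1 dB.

74.1 dB SPL

15 equal incoherent sources add 10·log₁₀(15) = 11.76 dB over one source.
L_one = 85.9 − 11.76 = 74.1 dB SPL.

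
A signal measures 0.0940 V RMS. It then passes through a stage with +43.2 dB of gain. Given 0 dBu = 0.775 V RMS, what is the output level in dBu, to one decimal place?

+24.9 dBu

Input level: 20·log₁₀(0.0940/0.775) = -18.32 dBu.
Output: -18.32 + 43.2 = +24.9 dBu.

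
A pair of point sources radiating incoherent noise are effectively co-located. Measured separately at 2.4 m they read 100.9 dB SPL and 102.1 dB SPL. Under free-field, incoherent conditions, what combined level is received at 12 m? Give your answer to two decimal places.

Combined at 2.4 m: 10·log₁₀(10^(100.9/10)+10^(102.1/10)) = 104.552 dB SPL.
Then apply −20·log₁₀(12/2.4) = -13.979 dB → 90.57 dB SPL.

90.57 dB SPL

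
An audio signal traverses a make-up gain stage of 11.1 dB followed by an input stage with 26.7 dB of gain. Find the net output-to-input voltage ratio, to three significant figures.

77.6

Net gain = 11.1 + 26.7 = 37.8 dB.
Voltage ratio = 10^(37.8/20) = 77.6.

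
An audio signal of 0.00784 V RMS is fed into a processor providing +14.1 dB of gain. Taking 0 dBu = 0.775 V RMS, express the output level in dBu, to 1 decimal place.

Input level: 20·log₁₀(0.00784/0.775) = -39.90 dBu.
Output: -39.90 + 14.1 = -25.8 dBu.

-25.8 dBu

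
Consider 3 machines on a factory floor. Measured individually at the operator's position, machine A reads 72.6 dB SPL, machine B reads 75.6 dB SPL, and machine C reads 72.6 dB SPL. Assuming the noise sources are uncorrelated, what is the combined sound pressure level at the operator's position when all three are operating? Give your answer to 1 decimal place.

Uncorrelated sources add in intensity (power), not in dB.
L_total = 10·log₁₀(10^(72.6/10) + 10^(75.6/10) + 10^(72.6/10)) = 10·log₁₀(72700000) = 78.6 dB SPL.

78.6 dB SPL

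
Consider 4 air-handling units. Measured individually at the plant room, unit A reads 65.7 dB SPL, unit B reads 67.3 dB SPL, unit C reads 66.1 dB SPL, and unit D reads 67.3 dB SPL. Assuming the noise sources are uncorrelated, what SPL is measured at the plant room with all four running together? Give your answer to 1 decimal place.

Add the sources as powers (linear), then convert back to dB:
L_total = 10·log₁₀(10^(65.7/10) + 10^(67.3/10) + 10^(66.1/10) + 10^(67.3/10)) = 10·log₁₀(18530000) = 72.7 dB SPL.

72.7 dB SPL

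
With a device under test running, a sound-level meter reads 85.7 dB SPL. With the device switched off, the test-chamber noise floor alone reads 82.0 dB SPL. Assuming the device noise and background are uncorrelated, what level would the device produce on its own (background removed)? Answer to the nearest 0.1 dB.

Subtract intensities: L_src = 10·log₁₀(10^(L_total/10) − 10^(L_bg/10)).
L_src = 10·log₁₀(10^(85.7/10) − 10^(82.0/10)) = 10·log₁₀(213000000) = 83.3 dB SPL.

83.3 dB SPL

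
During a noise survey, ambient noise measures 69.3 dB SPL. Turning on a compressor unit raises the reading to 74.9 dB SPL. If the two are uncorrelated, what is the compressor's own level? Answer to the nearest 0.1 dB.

Subtract intensities: L_src = 10·log₁₀(10^(L_total/10) − 10^(L_bg/10)).
L_src = 10·log₁₀(10^(74.9/10) − 10^(69.3/10)) = 10·log₁₀(22390000) = 73.5 dB SPL.

73.5 dB SPL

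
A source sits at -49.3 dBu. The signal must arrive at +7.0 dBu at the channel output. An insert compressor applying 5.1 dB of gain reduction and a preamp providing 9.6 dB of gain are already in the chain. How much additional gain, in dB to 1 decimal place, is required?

The required make-up gain is the shortfall in the dB sum.
G = +7.0 − (-49.3) + 5.1 − 9.6 = 51.8 dB.

51.8 dB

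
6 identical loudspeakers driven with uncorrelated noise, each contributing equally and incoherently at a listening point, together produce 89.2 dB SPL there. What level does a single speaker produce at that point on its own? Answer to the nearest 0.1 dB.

81.4 dB SPL

6 equal incoherent sources add 10·log₁₀(6) = 7.78 dB over one source.
L_one = 89.2 − 7.78 = 81.4 dB SPL.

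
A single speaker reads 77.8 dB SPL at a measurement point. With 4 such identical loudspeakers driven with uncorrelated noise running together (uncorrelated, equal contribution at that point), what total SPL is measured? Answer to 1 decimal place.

4 equal incoherent sources raise the level by 10·log₁₀(4) = 6.02 dB.
L_total = 77.8 + 6.02 = 83.8 dB SPL.

83.8 dB SPL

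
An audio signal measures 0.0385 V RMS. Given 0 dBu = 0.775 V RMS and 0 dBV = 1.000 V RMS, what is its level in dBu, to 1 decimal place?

dBu = 20·log₁₀(V / 0.775 V).
20·log₁₀(0.0385/0.775) = -26.1 dBu.

-26.1 dBu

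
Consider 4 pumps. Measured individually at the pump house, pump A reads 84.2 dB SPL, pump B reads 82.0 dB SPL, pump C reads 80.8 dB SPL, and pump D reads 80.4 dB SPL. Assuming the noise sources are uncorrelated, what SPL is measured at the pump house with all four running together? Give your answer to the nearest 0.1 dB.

88.1 dB SPL

Incoherent sources sum as intensities:
L_total = 10·log₁₀(10^(84.2/10) + 10^(82.0/10) + 10^(80.8/10) + 10^(80.4/10)) = 10·log₁₀(651400000) = 88.1 dB SPL.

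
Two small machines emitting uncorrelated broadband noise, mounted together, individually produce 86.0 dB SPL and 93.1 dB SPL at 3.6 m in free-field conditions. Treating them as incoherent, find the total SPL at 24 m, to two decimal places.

77.40 dB SPL

Combined at 3.6 m: 10·log₁₀(10^(86.0/10)+10^(93.1/10)) = 93.874 dB SPL.
Then apply −20·log₁₀(24/3.6) = -16.478 dB → 77.40 dB SPL.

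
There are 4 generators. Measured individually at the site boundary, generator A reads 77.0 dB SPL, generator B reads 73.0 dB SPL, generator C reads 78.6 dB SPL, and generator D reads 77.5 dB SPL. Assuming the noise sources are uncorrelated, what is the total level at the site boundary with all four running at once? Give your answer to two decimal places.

Add the sources as powers (linear), then convert back to dB:
L_total = 10·log₁₀(10^(77.0/10) + 10^(73.0/10) + 10^(78.6/10) + 10^(77.5/10)) = 10·log₁₀(198700000) = 82.98 dB SPL.

82.98 dB SPL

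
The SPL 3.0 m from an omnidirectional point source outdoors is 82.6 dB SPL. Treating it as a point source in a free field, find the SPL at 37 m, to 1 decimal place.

Inverse-square spreading gives ΔL = −20·log₁₀(d₂/d₁).
ΔL = −20·log₁₀(37/3.0) = -21.82 dB, so L₂ = 82.6 + (-21.82) = 60.8 dB SPL.

60.8 dB SPL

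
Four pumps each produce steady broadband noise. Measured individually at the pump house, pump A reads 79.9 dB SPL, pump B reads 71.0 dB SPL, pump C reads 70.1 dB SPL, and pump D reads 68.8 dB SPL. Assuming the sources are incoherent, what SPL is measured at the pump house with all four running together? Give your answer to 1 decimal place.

81.1 dB SPL

Uncorrelated sources add in intensity (power), not in dB.
L_total = 10·log₁₀(10^(79.9/10) + 10^(71.0/10) + 10^(70.1/10) + 10^(68.8/10)) = 10·log₁₀(128100000) = 81.1 dB SPL.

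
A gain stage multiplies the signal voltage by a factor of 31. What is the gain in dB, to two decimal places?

29.83 dB

For a voltage ratio, dB = 20·log₁₀(V₂/V₁).
20·log₁₀(31) = 29.83 dB.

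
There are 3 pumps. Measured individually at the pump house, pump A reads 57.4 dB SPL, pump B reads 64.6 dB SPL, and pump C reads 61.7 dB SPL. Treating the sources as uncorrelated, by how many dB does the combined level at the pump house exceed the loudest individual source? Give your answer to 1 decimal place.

2.3 dB

Incoherent sources sum as intensities:
L_total = 10·log₁₀(10^(57.4/10) + 10^(64.6/10) + 10^(61.7/10)) = 66.91 dB SPL.
Excess over the loudest (64.6 dB): 66.91 − 64.6 = 2.3 dB.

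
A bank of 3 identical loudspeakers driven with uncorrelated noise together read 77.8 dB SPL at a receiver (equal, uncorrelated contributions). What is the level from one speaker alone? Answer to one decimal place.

3 equal incoherent sources add 10·log₁₀(3) = 4.77 dB over one source.
L_one = 77.8 − 4.77 = 73.0 dB SPL.

73.0 dB SPL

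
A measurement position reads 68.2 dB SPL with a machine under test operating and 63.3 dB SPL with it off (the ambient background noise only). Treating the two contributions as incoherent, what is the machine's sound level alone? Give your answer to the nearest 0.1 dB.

66.5 dB SPL

Remove the background by subtracting linear intensities:
L_src = 10·log₁₀(10^(68.2/10) − 10^(63.3/10)) = 10·log₁₀(4469000) = 66.5 dB SPL.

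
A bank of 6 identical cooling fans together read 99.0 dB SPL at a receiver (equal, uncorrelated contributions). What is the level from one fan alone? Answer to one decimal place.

6 equal incoherent sources add 10·log₁₀(6) = 7.78 dB over one source.
L_one = 99.0 − 7.78 = 91.2 dB SPL.

91.2 dB SPL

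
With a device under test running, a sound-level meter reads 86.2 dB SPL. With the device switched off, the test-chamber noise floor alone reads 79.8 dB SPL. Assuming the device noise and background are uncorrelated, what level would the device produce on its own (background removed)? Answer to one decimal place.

Background correction is a power subtraction:
L_src = 10·log₁₀(10^(86.2/10) − 10^(79.8/10)) = 10·log₁₀(321400000) = 85.1 dB SPL.

85.1 dB SPL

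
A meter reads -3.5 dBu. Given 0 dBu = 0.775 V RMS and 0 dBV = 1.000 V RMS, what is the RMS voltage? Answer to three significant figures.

0.518 V

V = 0.775 V × 10^(-3.5/20).
= 0.775 × 0.6683 = 0.518 V.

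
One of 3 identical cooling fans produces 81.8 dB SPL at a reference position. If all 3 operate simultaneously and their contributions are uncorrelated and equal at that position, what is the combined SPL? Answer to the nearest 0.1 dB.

3 equal incoherent sources raise the level by 10·log₁₀(3) = 4.77 dB.
L_total = 81.8 + 4.77 = 86.6 dB SPL.

86.6 dB SPL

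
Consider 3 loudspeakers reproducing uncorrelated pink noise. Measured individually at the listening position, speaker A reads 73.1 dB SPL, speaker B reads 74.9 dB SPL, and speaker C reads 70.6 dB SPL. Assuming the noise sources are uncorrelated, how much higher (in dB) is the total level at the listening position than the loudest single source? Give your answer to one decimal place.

3.1 dB

Incoherent sources sum as intensities:
L_total = 10·log₁₀(10^(73.1/10) + 10^(74.9/10) + 10^(70.6/10)) = 77.98 dB SPL.
Excess over the loudest (74.9 dB): 77.98 − 74.9 = 3.1 dB.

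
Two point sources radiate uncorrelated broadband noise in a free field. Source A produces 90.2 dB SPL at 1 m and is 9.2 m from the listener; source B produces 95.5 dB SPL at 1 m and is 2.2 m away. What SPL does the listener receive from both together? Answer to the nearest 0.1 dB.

At the listener: L_A = 90.2 − 20·log₁₀(9.2) = 70.92 dB; L_B = 95.5 − 20·log₁₀(2.2) = 88.65 dB.
Combined: 10·log₁₀(10^(70.92/10)+10^(88.65/10)) = 88.7 dB SPL.

88.7 dB SPL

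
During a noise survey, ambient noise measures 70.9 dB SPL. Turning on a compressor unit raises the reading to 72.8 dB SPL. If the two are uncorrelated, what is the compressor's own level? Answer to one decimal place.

Remove the background by subtracting linear intensities:
L_src = 10·log₁₀(10^(72.8/10) − 10^(70.9/10)) = 10·log₁₀(6752000) = 68.3 dB SPL.

68.3 dB SPL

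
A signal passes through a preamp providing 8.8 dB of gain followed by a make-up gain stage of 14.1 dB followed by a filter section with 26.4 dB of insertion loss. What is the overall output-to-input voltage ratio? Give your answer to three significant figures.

0.668

Net gain = 8.8 + 14.1 + (−26.4) = -3.5 dB.
Voltage ratio = 10^(-3.5/20) = 0.668.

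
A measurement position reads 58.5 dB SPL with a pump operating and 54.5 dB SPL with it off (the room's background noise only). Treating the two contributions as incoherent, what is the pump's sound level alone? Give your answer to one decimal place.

Subtract intensities: L_src = 10·log₁₀(10^(L_total/10) − 10^(L_bg/10)).
L_src = 10·log₁₀(10^(58.5/10) − 10^(54.5/10)) = 10·log₁₀(426100) = 56.3 dB SPL.

56.3 dB SPL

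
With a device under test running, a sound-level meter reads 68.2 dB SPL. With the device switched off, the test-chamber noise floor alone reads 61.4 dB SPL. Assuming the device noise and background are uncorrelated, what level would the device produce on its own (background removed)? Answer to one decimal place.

Remove the background by subtracting linear intensities:
L_src = 10·log₁₀(10^(68.2/10) − 10^(61.4/10)) = 10·log₁₀(5227000) = 67.2 dB SPL.

67.2 dB SPL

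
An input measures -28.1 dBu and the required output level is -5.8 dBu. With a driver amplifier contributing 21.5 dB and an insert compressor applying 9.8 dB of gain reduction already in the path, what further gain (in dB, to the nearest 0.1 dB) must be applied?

10.6 dB

The required make-up gain is the shortfall in the dB sum.
G = -5.8 − (-28.1) − 21.5 + 9.8 = 10.6 dB.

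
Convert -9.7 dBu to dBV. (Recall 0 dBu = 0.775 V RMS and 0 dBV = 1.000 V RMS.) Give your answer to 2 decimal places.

The offset between the scales is 20·log₁₀(0.775/1.000) = −2.214 dB.
So dBV = -9.7 − 2.214 = -11.91 dBV.

-11.91 dBV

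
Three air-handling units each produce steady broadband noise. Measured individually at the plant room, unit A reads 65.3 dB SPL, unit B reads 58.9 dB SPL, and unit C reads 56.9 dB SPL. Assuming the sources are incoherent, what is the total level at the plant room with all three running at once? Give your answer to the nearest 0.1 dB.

Uncorrelated sources add in intensity (power), not in dB.
L_total = 10·log₁₀(10^(65.3/10) + 10^(58.9/10) + 10^(56.9/10)) = 10·log₁₀(4654000) = 66.7 dB SPL.

66.7 dB SPL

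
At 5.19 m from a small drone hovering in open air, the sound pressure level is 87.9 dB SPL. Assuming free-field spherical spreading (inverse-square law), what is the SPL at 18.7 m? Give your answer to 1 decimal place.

For a point source in a free field, ΔL = −20·log₁₀(d₂/d₁).
ΔL = −20·log₁₀(18.7/5.19) = -11.13 dB, so L₂ = 87.9 + (-11.13) = 76.8 dB SPL.

76.8 dB SPL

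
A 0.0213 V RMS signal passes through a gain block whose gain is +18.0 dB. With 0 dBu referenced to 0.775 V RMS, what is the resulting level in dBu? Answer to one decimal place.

Input level: 20·log₁₀(0.0213/0.775) = -31.22 dBu.
Output: -31.22 + 18.0 = -13.2 dBu.

-13.2 dBu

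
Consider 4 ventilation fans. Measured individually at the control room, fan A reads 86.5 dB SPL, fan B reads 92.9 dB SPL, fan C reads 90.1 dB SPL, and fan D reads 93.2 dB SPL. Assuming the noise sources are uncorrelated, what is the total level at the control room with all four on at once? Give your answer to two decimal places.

97.41 dB SPL

Incoherent sources sum as intensities:
L_total = 10·log₁₀(10^(86.5/10) + 10^(92.9/10) + 10^(90.1/10) + 10^(93.2/10)) = 10·log₁₀(5509000000) = 97.41 dB SPL.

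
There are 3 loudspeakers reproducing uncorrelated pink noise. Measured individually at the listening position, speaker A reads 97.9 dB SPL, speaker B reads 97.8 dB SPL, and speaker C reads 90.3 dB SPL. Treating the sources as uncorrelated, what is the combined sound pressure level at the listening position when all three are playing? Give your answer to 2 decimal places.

Uncorrelated sources add in intensity (power), not in dB.
L_total = 10·log₁₀(10^(97.9/10) + 10^(97.8/10) + 10^(90.3/10)) = 10·log₁₀(13263000000) = 101.23 dB SPL.

101.23 dB SPL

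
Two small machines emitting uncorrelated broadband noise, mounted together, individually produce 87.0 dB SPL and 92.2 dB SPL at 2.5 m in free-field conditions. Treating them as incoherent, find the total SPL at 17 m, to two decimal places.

Combined at 2.5 m: 10·log₁₀(10^(87.0/10)+10^(92.2/10)) = 93.346 dB SPL.
Then apply −20·log₁₀(17/2.5) = -16.650 dB → 76.70 dB SPL.

76.70 dB SPL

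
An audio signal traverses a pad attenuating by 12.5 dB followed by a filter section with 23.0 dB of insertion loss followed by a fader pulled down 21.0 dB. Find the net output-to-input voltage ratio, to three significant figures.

0.00150

Net gain = (−12.5) + (−23.0) + (−21.0) = -56.5 dB.
Voltage ratio = 10^(-56.5/20) = 0.00150.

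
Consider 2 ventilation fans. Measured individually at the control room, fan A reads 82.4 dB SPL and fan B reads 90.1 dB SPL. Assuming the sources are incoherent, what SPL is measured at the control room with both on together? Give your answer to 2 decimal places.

90.78 dB SPL

Incoherent sources sum as intensities:
L_total = 10·log₁₀(10^(82.4/10) + 10^(90.1/10)) = 10·log₁₀(1197000000) = 90.78 dB SPL.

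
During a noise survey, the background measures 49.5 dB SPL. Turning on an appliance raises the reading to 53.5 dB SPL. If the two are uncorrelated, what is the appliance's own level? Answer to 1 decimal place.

Background correction is a power subtraction:
L_src = 10·log₁₀(10^(53.5/10) − 10^(49.5/10)) = 10·log₁₀(134700) = 51.3 dB SPL.

51.3 dB SPL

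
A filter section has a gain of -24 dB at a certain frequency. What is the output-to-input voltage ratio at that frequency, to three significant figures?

Voltage ratio = 10^(dB/20).
10^(-24/20) = 10^(-1.200) = 0.0631.

0.0631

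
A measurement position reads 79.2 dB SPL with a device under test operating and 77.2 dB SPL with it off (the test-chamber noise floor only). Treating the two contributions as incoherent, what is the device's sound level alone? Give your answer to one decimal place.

Subtract intensities: L_src = 10·log₁₀(10^(L_total/10) − 10^(L_bg/10)).
L_src = 10·log₁₀(10^(79.2/10) − 10^(77.2/10)) = 10·log₁₀(30700000) = 74.9 dB SPL.

74.9 dB SPL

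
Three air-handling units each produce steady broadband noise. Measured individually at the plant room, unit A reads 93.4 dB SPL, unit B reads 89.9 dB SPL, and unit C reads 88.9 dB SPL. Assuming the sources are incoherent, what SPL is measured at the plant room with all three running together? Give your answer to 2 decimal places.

95.96 dB SPL

Add the sources as powers (linear), then convert back to dB:
L_total = 10·log₁₀(10^(93.4/10) + 10^(89.9/10) + 10^(88.9/10)) = 10·log₁₀(3941000000) = 95.96 dB SPL.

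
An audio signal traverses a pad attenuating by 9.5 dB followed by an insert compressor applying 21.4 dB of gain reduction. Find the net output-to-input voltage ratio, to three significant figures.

Net gain = (−9.5) + (−21.4) = -30.9 dB.
Voltage ratio = 10^(-30.9/20) = 0.0285.

0.0285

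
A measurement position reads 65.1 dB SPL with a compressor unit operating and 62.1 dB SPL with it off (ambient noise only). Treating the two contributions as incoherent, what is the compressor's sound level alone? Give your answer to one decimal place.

Remove the background by subtracting linear intensities:
L_src = 10·log₁₀(10^(65.1/10) − 10^(62.1/10)) = 10·log₁₀(1614000) = 62.1 dB SPL.

62.1 dB SPL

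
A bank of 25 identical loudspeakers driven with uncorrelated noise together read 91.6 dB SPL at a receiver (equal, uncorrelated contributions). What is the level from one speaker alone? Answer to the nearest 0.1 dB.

77.6 dB SPL

25 equal incoherent sources add 10·log₁₀(25) = 13.98 dB over one source.
L_one = 91.6 − 13.98 = 77.6 dB SPL.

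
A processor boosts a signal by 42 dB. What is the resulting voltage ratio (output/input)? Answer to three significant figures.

Voltage ratio = 10^(dB/20).
10^(42/20) = 10^(2.100) = 126.

126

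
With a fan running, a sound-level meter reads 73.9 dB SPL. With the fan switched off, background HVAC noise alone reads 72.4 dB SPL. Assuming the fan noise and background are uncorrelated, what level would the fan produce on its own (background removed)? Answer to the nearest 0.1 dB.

68.6 dB SPL

Subtract intensities: L_src = 10·log₁₀(10^(L_total/10) − 10^(L_bg/10)).
L_src = 10·log₁₀(10^(73.9/10) − 10^(72.4/10)) = 10·log₁₀(7169000) = 68.6 dB SPL.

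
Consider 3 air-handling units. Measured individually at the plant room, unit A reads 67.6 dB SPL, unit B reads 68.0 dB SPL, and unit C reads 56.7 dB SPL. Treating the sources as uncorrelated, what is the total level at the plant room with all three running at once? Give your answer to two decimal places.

Add the sources as powers (linear), then convert back to dB:
L_total = 10·log₁₀(10^(67.6/10) + 10^(68.0/10) + 10^(56.7/10)) = 10·log₁₀(12530000) = 70.98 dB SPL.

70.98 dB SPL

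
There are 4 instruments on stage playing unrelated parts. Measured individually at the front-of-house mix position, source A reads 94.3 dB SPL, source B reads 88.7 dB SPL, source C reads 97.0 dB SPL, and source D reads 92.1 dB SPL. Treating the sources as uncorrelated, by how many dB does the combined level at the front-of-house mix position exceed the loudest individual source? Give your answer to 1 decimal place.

3.0 dB

Add the sources as powers (linear), then convert back to dB:
L_total = 10·log₁₀(10^(94.3/10) + 10^(88.7/10) + 10^(97.0/10) + 10^(92.1/10)) = 100.03 dB SPL.
Excess over the loudest (97.0 dB): 100.03 − 97.0 = 3.0 dB.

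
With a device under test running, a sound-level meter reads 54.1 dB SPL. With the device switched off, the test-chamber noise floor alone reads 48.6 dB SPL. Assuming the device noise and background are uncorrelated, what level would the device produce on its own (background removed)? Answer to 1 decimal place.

52.7 dB SPL

Remove the background by subtracting linear intensities:
L_src = 10·log₁₀(10^(54.1/10) − 10^(48.6/10)) = 10·log₁₀(184600) = 52.7 dB SPL.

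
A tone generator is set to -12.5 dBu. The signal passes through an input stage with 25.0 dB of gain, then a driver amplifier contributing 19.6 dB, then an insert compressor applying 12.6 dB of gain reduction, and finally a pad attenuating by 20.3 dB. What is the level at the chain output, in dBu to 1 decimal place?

-0.8 dBu

Gain stages sum in dB:
-12.5 + 25.0 + 19.6 − 12.6 − 20.3 = -0.8 dBu.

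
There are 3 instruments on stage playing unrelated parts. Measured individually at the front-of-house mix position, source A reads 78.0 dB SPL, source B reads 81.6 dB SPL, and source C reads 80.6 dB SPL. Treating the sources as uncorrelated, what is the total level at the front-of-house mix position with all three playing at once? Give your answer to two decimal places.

Add the sources as powers (linear), then convert back to dB:
L_total = 10·log₁₀(10^(78.0/10) + 10^(81.6/10) + 10^(80.6/10)) = 10·log₁₀(322500000) = 85.08 dB SPL.

85.08 dB SPL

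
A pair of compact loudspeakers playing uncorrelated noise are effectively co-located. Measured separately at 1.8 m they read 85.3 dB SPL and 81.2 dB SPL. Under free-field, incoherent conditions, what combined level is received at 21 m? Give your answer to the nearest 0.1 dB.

Combined at 1.8 m: 10·log₁₀(10^(85.3/10)+10^(81.2/10)) = 86.73 dB SPL.
Then apply −20·log₁₀(21/1.8) = -21.34 dB → 65.4 dB SPL.

65.4 dB SPL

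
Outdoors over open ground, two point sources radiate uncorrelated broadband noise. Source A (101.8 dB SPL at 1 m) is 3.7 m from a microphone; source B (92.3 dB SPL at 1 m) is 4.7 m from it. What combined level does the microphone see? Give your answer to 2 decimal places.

90.73 dB SPL

At the listener: L_A = 101.8 − 20·log₁₀(3.7) = 90.436 dB; L_B = 92.3 − 20·log₁₀(4.7) = 78.858 dB.
Combined: 10·log₁₀(10^(90.436/10)+10^(78.858/10)) = 90.73 dB SPL.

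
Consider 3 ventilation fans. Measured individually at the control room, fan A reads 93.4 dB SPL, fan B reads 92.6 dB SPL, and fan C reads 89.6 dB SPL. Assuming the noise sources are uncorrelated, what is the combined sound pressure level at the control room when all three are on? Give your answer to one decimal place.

96.9 dB SPL

Add the sources as powers (linear), then convert back to dB:
L_total = 10·log₁₀(10^(93.4/10) + 10^(92.6/10) + 10^(89.6/10)) = 10·log₁₀(4919000000) = 96.9 dB SPL.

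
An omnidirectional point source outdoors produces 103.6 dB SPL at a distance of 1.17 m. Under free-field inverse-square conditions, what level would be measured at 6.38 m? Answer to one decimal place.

Inverse-square spreading gives ΔL = −20·log₁₀(d₂/d₁).
ΔL = −20·log₁₀(6.38/1.17) = -14.73 dB, so L₂ = 103.6 + (-14.73) = 88.9 dB SPL.

88.9 dB SPL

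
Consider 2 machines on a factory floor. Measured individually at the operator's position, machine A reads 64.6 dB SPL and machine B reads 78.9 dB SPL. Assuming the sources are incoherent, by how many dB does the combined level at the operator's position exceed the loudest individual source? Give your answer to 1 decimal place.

0.2 dB

Add the sources as powers (linear), then convert back to dB:
L_total = 10·log₁₀(10^(64.6/10) + 10^(78.9/10)) = 79.06 dB SPL.
Excess over the loudest (78.9 dB): 79.06 − 78.9 = 0.2 dB.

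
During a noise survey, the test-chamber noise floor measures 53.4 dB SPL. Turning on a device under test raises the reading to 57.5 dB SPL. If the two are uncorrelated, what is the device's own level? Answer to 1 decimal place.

55.4 dB SPL

Subtract intensities: L_src = 10·log₁₀(10^(L_total/10) − 10^(L_bg/10)).
L_src = 10·log₁₀(10^(57.5/10) − 10^(53.4/10)) = 10·log₁₀(343600) = 55.4 dB SPL.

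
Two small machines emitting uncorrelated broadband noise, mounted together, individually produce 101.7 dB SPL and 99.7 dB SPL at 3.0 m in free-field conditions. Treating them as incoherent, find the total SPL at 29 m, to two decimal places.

84.12 dB SPL

Combined at 3.0 m: 10·log₁₀(10^(101.7/10)+10^(99.7/10)) = 103.824 dB SPL.
Then apply −20·log₁₀(29/3.0) = -19.706 dB → 84.12 dB SPL.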